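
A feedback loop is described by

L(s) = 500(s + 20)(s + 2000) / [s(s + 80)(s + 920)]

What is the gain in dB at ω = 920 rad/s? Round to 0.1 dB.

At s = jω = j920:
zero (s+20): 20 + j920 → |·| = √(20²+920²) = √846800 ≈ 920.22, ∠ = arctan(920/20) ≈ 88.75°
zero (s+2000): 2000 + j920 → |·| = √(2000²+920²) = √4846400 ≈ 2201.5, ∠ = arctan(920/2000) ≈ 24.70°
pole (s+80): 80 + j920 → |·| = √(80²+920²) = √852800 ≈ 923.47, ∠ = arctan(920/80) ≈ 85.03°
pole (s+920): 920 + j920 → |·| = √(920²+920²) = √1692800 ≈ 1301.1, ∠ = arctan(920/920) ≈ 45.00°
pole at origin: |s| = 920, ∠ = 90.00° (in denominator)
|L| = 500 · 2.0259e+06 / 1.1054e+09 ≈ 0.91637
Gain = 20 log₁₀(0.91637) ≈ -0.76 dB

-0.8 dB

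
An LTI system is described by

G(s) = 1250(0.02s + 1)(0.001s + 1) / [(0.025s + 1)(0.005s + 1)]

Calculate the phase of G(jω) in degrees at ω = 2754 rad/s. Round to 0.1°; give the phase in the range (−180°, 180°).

-16.0°

At ω = 2754 rad/s:
zero (1 + j2754·0.02) = 1 + j55.08 → |·| ≈ 55.089, ∠ ≈ 88.96°
zero (1 + j2754·0.001) = 1 + j2.754 → |·| ≈ 2.9299, ∠ ≈ 70.04°
pole (1 + j2754·0.025) = 1 + j68.85 → |·| ≈ 68.857, ∠ ≈ 89.17°
pole (1 + j2754·0.005) = 1 + j13.77 → |·| ≈ 13.806, ∠ ≈ 85.85°
∠G = (88.96° + 70.04°) − (89.17° + 85.85°) = -16.02°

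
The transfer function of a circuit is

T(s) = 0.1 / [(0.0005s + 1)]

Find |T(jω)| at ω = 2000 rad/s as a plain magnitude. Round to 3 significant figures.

At ω = 2000 rad/s:
pole (1 + j2000·0.0005) = 1 + j1 → |·| ≈ 1.4142, ∠ ≈ 45.00°
|T| = 0.1 · 1 / (1.4142) ≈ 0.070711

0.0707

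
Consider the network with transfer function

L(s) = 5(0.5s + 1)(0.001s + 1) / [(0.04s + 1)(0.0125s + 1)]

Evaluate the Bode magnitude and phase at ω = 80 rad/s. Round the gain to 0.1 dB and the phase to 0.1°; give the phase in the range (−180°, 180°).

32.5 dB, -24.5°

At ω = 80 rad/s:
zero (1 + j80·0.5) = 1 + j40 → |·| ≈ 40.012, ∠ ≈ 88.57°
zero (1 + j80·0.001) = 1 + j0.08 → |·| ≈ 1.0032, ∠ ≈ 4.57°
pole (1 + j80·0.04) = 1 + j3.2 → |·| ≈ 3.3526, ∠ ≈ 72.65°
pole (1 + j80·0.0125) = 1 + j1 → |·| ≈ 1.4142, ∠ ≈ 45.00°
|L| = 5 · 40.012 · 1.0032 / (3.3526 · 1.4142) ≈ 42.331
Gain = 20 log₁₀(42.331) ≈ 32.53 dB
∠L = (88.57° + 4.57°) − (72.65° + 45.00°) = -24.51°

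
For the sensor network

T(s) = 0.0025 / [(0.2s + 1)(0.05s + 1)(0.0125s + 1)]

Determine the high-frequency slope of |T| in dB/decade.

-60 dB/decade

Each pole contributes −20 dB/decade at high frequency; each zero contributes +20 dB/decade.
Net: 0 zero(s) − 3 pole(s) → -60 dB/decade.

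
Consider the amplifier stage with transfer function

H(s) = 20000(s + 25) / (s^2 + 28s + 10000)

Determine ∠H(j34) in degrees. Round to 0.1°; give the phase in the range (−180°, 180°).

At s = jω = j34:
zero (s+25): 25 + j34 → |·| = √(25²+34²) = √1781 ≈ 42.202, ∠ = arctan(34/25) ≈ 53.67°
quadratic: (j34)² + 28·j34 + 10000 = 8844 + j952 → |·| ≈ 8895.1, ∠ ≈ 6.14°
∠H = 53.67° − 6.14° = 47.53°

47.5°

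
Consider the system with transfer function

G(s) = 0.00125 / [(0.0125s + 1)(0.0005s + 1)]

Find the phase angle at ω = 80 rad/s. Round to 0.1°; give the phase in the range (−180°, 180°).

-47.3°

At ω = 80 rad/s:
pole (1 + j80·0.0125) = 1 + j1 → |·| ≈ 1.4142, ∠ ≈ 45.00°
pole (1 + j80·0.0005) = 1 + j0.04 → |·| ≈ 1.0008, ∠ ≈ 2.29°
∠G = (0°) − (45.00° + 2.29°) = -47.29°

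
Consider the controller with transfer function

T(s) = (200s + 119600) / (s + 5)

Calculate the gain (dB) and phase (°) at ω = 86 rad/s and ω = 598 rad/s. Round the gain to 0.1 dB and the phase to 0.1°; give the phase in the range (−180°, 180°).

ω = 86: 62.9 dB, -78.5°; ω = 598: 49.0 dB, -44.5°

Substitute s = j86:
Numerator: 200(j86) + 119600 = 119600 + j17200
Denominator: (j86) + 5 = 5 + j86
|N| = √(119600² + 17200²) ≈ 1.2083e+05, ∠N ≈ 8.18°
|D| = √(5² + 86²) ≈ 86.145, ∠D ≈ 86.67°
|T| = 1.2083e+05 / 86.145 ≈ 1402.6
Gain = 20 log₁₀(1402.6) ≈ 62.94 dB
∠T = 8.18° − 86.67° = -78.49°

Substitute s = j598:
Numerator: 200(j598) + 119600 = 119600 + j119600
Denominator: (j598) + 5 = 5 + j598
|N| = √(119600² + 119600²) ≈ 1.6914e+05, ∠N ≈ 45.00°
|D| = √(5² + 598²) ≈ 598.02, ∠D ≈ 89.52°
|T| = 1.6914e+05 / 598.02 ≈ 282.83
Gain = 20 log₁₀(282.83) ≈ 49.03 dB
∠T = 45.00° − 89.52° = -44.52°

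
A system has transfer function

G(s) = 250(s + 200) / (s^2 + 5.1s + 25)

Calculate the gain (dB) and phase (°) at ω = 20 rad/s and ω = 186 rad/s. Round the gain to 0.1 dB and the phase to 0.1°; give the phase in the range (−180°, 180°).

ω = 20: 42.2 dB, -159.1°; ω = 186: 5.9 dB, -135.5°

At s = jω = j20:
zero (s+200): 200 + j20 → |·| = √(200²+20²) = √40400 ≈ 201, ∠ = arctan(20/200) ≈ 5.71°
quadratic: (j20)² + 5.1·j20 + 25 = -375 + j102 → |·| ≈ 388.62, ∠ ≈ 164.78°
|G| = 250 · 201 / 388.62 ≈ 129.3
Gain = 20 log₁₀(129.3) ≈ 42.23 dB
∠G = 5.71° − 164.78° = -159.07°

At s = jω = j186:
zero (s+200): 200 + j186 → |·| = √(200²+186²) = √74596 ≈ 273.12, ∠ = arctan(186/200) ≈ 42.92°
quadratic: (j186)² + 5.1·j186 + 25 = -34571 + j948.6 → |·| ≈ 34584, ∠ ≈ 178.43°
|G| = 250 · 273.12 / 34584 ≈ 1.9743
Gain = 20 log₁₀(1.9743) ≈ 5.91 dB
∠G = 42.92° − 178.43° = -135.51°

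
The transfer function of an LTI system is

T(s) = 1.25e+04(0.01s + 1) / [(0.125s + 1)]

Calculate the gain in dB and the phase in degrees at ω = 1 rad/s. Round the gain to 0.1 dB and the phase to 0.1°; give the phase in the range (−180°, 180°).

81.9 dB, -6.6°

At ω = 1 rad/s:
zero (1 + j1·0.01) = 1 + j0.01 → |·| ≈ 1, ∠ ≈ 0.57°
pole (1 + j1·0.125) = 1 + j0.125 → |·| ≈ 1.0078, ∠ ≈ 7.13°
|T| = 1.25e+04 · 1 / (1.0078) ≈ 12403
Gain = 20 log₁₀(12403) ≈ 81.87 dB
∠T = (0.57°) − (7.13°) = -6.56°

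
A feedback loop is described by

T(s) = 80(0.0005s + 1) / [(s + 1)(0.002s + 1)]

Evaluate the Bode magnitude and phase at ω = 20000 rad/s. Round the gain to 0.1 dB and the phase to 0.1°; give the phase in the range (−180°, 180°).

-60.0 dB, -94.3°

At ω = 20000 rad/s:
zero (1 + j20000·0.0005) = 1 + j10 → |·| ≈ 10.05, ∠ ≈ 84.29°
pole (1 + j20000·1) = 1 + j20000 → |·| ≈ 20000, ∠ ≈ 90.00°
pole (1 + j20000·0.002) = 1 + j40 → |·| ≈ 40.012, ∠ ≈ 88.57°
|T| = 80 · 10.05 / (20000 · 40.012) ≈ 0.0010047
Gain = 20 log₁₀(0.0010047) ≈ -59.96 dB
∠T = (84.29°) − (90.00° + 88.57°) = -94.28°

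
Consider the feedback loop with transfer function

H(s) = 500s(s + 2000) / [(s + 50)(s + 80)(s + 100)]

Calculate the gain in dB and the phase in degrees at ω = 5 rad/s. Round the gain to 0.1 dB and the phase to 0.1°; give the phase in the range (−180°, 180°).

At s = jω = j5:
zero (s+2000): 2000 + j5 → |·| = √(2000²+5²) = √4000025 ≈ 2000, ∠ = arctan(5/2000) ≈ 0.14°
zero at origin: s = j5 → |·| = 5, ∠ = 90.00°
pole (s+50): 50 + j5 → |·| = √(50²+5²) = √2525 ≈ 50.249, ∠ = arctan(5/50) ≈ 5.71°
pole (s+80): 80 + j5 → |·| = √(80²+5²) = √6425 ≈ 80.156, ∠ = arctan(5/80) ≈ 3.58°
pole (s+100): 100 + j5 → |·| = √(100²+5²) = √10025 ≈ 100.12, ∠ = arctan(5/100) ≈ 2.86°
|H| = 500 · 10000 / 4.0326e+05 ≈ 12.399
Gain = 20 log₁₀(12.399) ≈ 21.87 dB
∠H = 90.14° − 12.15° = 77.99°

21.9 dB, 78.0°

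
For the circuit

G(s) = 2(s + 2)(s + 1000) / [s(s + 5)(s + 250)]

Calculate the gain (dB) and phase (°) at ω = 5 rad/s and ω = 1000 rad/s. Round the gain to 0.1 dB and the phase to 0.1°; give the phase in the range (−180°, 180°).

ω = 5: 1.7 dB, -67.7°; ω = 1000: -51.2 dB, -120.8°

At s = jω = j5:
zero (s+2): 2 + j5 → |·| = √(2²+5²) = √29 ≈ 5.3852, ∠ = arctan(5/2) ≈ 68.20°
zero (s+1000): 1000 + j5 → |·| = √(1000²+5²) = √1000025 ≈ 1000, ∠ = arctan(5/1000) ≈ 0.29°
pole (s+5): 5 + j5 → |·| = √(5²+5²) = √50 ≈ 7.0711, ∠ = arctan(5/5) ≈ 45.00°
pole (s+250): 250 + j5 → |·| = √(250²+5²) = √62525 ≈ 250.05, ∠ = arctan(5/250) ≈ 1.15°
pole at origin: |s| = 5, ∠ = 90.00° (in denominator)
|G| = 2 · 5385.2 / 8840.6 ≈ 1.2183
Gain = 20 log₁₀(1.2183) ≈ 1.72 dB
∠G = 68.49° − 136.15° = -67.66°

At s = jω = j1000:
zero (s+2): 2 + j1000 → |·| = √(2²+1000²) = √1000004 ≈ 1000, ∠ = arctan(1000/2) ≈ 89.89°
zero (s+1000): 1000 + j1000 → |·| = √(1000²+1000²) = √2000000 ≈ 1414.2, ∠ = arctan(1000/1000) ≈ 45.00°
pole (s+5): 5 + j1000 → |·| = √(5²+1000²) = √1000025 ≈ 1000, ∠ = arctan(1000/5) ≈ 89.71°
pole (s+250): 250 + j1000 → |·| = √(250²+1000²) = √1062500 ≈ 1030.8, ∠ = arctan(1000/250) ≈ 75.96°
pole at origin: |s| = 1000, ∠ = 90.00° (in denominator)
|G| = 2 · 1.4142e+06 / 1.0308e+09 ≈ 0.0027439
Gain = 20 log₁₀(0.0027439) ≈ -51.23 dB
∠G = 134.89° − 255.67° = -120.78°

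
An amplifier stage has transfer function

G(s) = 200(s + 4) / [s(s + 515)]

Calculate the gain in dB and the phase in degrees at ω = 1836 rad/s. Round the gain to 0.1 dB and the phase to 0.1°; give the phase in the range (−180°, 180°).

At s = jω = j1836:
zero (s+4): 4 + j1836 → |·| = √(4²+1836²) = √3370912 ≈ 1836, ∠ = arctan(1836/4) ≈ 89.88°
pole (s+515): 515 + j1836 → |·| = √(515²+1836²) = √3636121 ≈ 1906.9, ∠ = arctan(1836/515) ≈ 74.33°
pole at origin: |s| = 1836, ∠ = 90.00° (in denominator)
|G| = 200 · 1836 / 3.5011e+06 ≈ 0.10488
Gain = 20 log₁₀(0.10488) ≈ -19.59 dB
∠G = 89.88° − 164.33° = -74.45°

-19.6 dB, -74.5°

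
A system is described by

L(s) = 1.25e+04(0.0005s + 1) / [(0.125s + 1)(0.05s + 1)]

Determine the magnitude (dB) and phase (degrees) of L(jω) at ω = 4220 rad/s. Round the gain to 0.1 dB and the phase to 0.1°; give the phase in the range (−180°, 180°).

At ω = 4220 rad/s:
zero (1 + j4220·0.0005) = 1 + j2.11 → |·| ≈ 2.335, ∠ ≈ 64.64°
pole (1 + j4220·0.125) = 1 + j527.5 → |·| ≈ 527.5, ∠ ≈ 89.89°
pole (1 + j4220·0.05) = 1 + j211 → |·| ≈ 211, ∠ ≈ 89.73°
|L| = 1.25e+04 · 2.335 / (527.5 · 211) ≈ 0.26224
Gain = 20 log₁₀(0.26224) ≈ -11.63 dB
∠L = (64.64°) − (89.89° + 89.73°) = -114.98°

-11.6 dB, -115.0°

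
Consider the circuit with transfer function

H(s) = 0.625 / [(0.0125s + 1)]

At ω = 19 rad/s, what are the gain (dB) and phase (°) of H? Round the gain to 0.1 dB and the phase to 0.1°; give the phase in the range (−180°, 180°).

At ω = 19 rad/s:
pole (1 + j19·0.0125) = 1 + j0.2375 → |·| ≈ 1.0278, ∠ ≈ 13.36°
|H| = 0.625 · 1 / (1.0278) ≈ 0.60809
Gain = 20 log₁₀(0.60809) ≈ -4.32 dB
∠H = (0°) − (13.36°) = -13.36°

-4.3 dB, -13.4°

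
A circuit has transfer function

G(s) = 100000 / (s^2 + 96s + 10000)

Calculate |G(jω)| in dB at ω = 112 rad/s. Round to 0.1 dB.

19.1 dB

At s = jω = j112:
quadratic: (j112)² + 96·j112 + 10000 = -2544 + j10752 → |·| ≈ 11049, ∠ ≈ 103.31°
|G| = 100000 / 11049 ≈ 9.0506
Gain = 20 log₁₀(9.0506) ≈ 19.13 dB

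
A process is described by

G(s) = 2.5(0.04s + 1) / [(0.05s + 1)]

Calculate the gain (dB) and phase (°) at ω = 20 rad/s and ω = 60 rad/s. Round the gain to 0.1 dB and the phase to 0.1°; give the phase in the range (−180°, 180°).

ω = 20: 7.1 dB, -6.3°; ω = 60: 6.3 dB, -4.2°

At ω = 20 rad/s:
zero (1 + j20·0.04) = 1 + j0.8 → |·| ≈ 1.2806, ∠ ≈ 38.66°
pole (1 + j20·0.05) = 1 + j1 → |·| ≈ 1.4142, ∠ ≈ 45.00°
|G| = 2.5 · 1.2806 / (1.4142) ≈ 2.2638
Gain = 20 log₁₀(2.2638) ≈ 7.10 dB
∠G = (38.66°) − (45.00°) = -6.34°

At ω = 60 rad/s:
zero (1 + j60·0.04) = 1 + j2.4 → |·| ≈ 2.6, ∠ ≈ 67.38°
pole (1 + j60·0.05) = 1 + j3 → |·| ≈ 3.1623, ∠ ≈ 71.57°
|G| = 2.5 · 2.6 / (3.1623) ≈ 2.0555
Gain = 20 log₁₀(2.0555) ≈ 6.26 dB
∠G = (67.38°) − (71.57°) = -4.19°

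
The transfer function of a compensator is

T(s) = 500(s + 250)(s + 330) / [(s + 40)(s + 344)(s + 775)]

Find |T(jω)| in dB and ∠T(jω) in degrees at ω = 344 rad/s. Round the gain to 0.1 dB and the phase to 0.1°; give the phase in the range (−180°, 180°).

At s = jω = j344:
zero (s+250): 250 + j344 → |·| = √(250²+344²) = √180836 ≈ 425.25, ∠ = arctan(344/250) ≈ 53.99°
zero (s+330): 330 + j344 → |·| = √(330²+344²) = √227236 ≈ 476.69, ∠ = arctan(344/330) ≈ 46.19°
pole (s+40): 40 + j344 → |·| = √(40²+344²) = √119936 ≈ 346.32, ∠ = arctan(344/40) ≈ 83.37°
pole (s+344): 344 + j344 → |·| = √(344²+344²) = √236672 ≈ 486.49, ∠ = arctan(344/344) ≈ 45.00°
pole (s+775): 775 + j344 → |·| = √(775²+344²) = √718961 ≈ 847.92, ∠ = arctan(344/775) ≈ 23.94°
|T| = 500 · 2.0271e+05 / 1.4286e+08 ≈ 0.70947
Gain = 20 log₁₀(0.70947) ≈ -2.98 dB
∠T = 100.18° − 152.31° = -52.13°

-3.0 dB, -52.1°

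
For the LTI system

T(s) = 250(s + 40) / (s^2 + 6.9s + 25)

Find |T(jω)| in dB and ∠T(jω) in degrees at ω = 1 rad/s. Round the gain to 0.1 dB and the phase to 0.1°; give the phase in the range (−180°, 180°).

52.1 dB, -14.6°

At s = jω = j1:
zero (s+40): 40 + j1 → |·| = √(40²+1²) = √1601 ≈ 40.012, ∠ = arctan(1/40) ≈ 1.43°
quadratic: (j1)² + 6.9·j1 + 25 = 24 + j6.9 → |·| ≈ 24.972, ∠ ≈ 16.04°
|T| = 250 · 40.012 / 24.972 ≈ 400.57
Gain = 20 log₁₀(400.57) ≈ 52.05 dB
∠T = 1.43° − 16.04° = -14.61°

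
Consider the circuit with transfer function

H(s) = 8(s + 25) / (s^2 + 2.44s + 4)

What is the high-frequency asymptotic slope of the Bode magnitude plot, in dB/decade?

Each pole contributes −20 dB/decade at high frequency; each zero contributes +20 dB/decade.
Net: 1 zero(s) − 2 pole(s) → -20 dB/decade.

-20 dB/decade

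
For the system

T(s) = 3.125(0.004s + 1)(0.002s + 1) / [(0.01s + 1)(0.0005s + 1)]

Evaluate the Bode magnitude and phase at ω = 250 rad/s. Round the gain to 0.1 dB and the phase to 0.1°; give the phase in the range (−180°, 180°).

At ω = 250 rad/s:
zero (1 + j250·0.004) = 1 + j1 → |·| ≈ 1.4142, ∠ ≈ 45.00°
zero (1 + j250·0.002) = 1 + j0.5 → |·| ≈ 1.118, ∠ ≈ 26.57°
pole (1 + j250·0.01) = 1 + j2.5 → |·| ≈ 2.6926, ∠ ≈ 68.20°
pole (1 + j250·0.0005) = 1 + j0.125 → |·| ≈ 1.0078, ∠ ≈ 7.13°
|T| = 3.125 · 1.4142 · 1.118 / (2.6926 · 1.0078) ≈ 1.8208
Gain = 20 log₁₀(1.8208) ≈ 5.21 dB
∠T = (45.00° + 26.57°) − (68.20° + 7.13°) = -3.76°

5.2 dB, -3.8°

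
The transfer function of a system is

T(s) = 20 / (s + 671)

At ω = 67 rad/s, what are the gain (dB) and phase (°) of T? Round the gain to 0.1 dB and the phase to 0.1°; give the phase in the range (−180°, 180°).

Substitute s = j67:
Numerator: 20 = 20 + j0
Denominator: (j67) + 671 = 671 + j67
|N| = √(20² + 0²) ≈ 20, ∠N ≈ 0.00°
|D| = √(671² + 67²) ≈ 674.34, ∠D ≈ 5.70°
|T| = 20 / 674.34 ≈ 0.029659
Gain = 20 log₁₀(0.029659) ≈ -30.56 dB
∠T = 0.00° − 5.70° = -5.70°

-30.6 dB, -5.7°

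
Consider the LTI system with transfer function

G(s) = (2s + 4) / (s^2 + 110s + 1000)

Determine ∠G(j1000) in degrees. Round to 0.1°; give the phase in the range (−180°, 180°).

-83.8°

Substitute s = j1000:
Numerator: 2(j1000) + 4 = 4 + j2000
Denominator: (j1000)^2 + 110(j1000) + 1000 = -999000 + j110000
|N| = √(4² + 2000²) ≈ 2000, ∠N ≈ 89.89°
|D| = √(999000² + 110000²) ≈ 1.005e+06, ∠D ≈ 173.72°
∠G = 89.89° − 173.72° = -83.83°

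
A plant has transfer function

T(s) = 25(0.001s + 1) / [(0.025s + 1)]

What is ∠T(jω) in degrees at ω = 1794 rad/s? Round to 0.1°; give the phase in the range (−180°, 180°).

-27.9°

At ω = 1794 rad/s:
zero (1 + j1794·0.001) = 1 + j1.794 → |·| ≈ 2.0539, ∠ ≈ 60.86°
pole (1 + j1794·0.025) = 1 + j44.85 → |·| ≈ 44.861, ∠ ≈ 88.72°
∠T = (60.86°) − (88.72°) = -27.86°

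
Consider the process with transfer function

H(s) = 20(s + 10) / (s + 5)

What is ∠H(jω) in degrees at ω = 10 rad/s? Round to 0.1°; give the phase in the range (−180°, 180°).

-18.4°

At s = jω = j10:
zero (s+10): 10 + j10 → |·| = √(10²+10²) = √200 ≈ 14.142, ∠ = arctan(10/10) ≈ 45.00°
pole (s+5): 5 + j10 → |·| = √(5²+10²) = √125 ≈ 11.18, ∠ = arctan(10/5) ≈ 63.43°
∠H = 45.00° − 63.43° = -18.43°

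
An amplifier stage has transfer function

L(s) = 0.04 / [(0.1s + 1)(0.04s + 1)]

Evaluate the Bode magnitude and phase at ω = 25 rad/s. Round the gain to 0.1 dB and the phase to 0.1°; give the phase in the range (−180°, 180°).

-39.6 dB, -113.2°

At ω = 25 rad/s:
pole (1 + j25·0.1) = 1 + j2.5 → |·| ≈ 2.6926, ∠ ≈ 68.20°
pole (1 + j25·0.04) = 1 + j1 → |·| ≈ 1.4142, ∠ ≈ 45.00°
|L| = 0.04 · 1 / (2.6926 · 1.4142) ≈ 0.010505
Gain = 20 log₁₀(0.010505) ≈ -39.57 dB
∠L = (0°) − (68.20° + 45.00°) = -113.20°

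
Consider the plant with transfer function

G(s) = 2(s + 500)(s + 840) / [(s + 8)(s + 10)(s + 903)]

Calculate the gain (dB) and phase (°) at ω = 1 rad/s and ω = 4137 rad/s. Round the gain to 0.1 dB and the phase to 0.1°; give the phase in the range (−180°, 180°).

At s = jω = j1:
zero (s+500): 500 + j1 → |·| = √(500²+1²) = √250001 ≈ 500, ∠ = arctan(1/500) ≈ 0.11°
zero (s+840): 840 + j1 → |·| = √(840²+1²) = √705601 ≈ 840, ∠ = arctan(1/840) ≈ 0.07°
pole (s+8): 8 + j1 → |·| = √(8²+1²) = √65 ≈ 8.0623, ∠ = arctan(1/8) ≈ 7.13°
pole (s+10): 10 + j1 → |·| = √(10²+1²) = √101 ≈ 10.05, ∠ = arctan(1/10) ≈ 5.71°
pole (s+903): 903 + j1 → |·| = √(903²+1²) = √815410 ≈ 903, ∠ = arctan(1/903) ≈ 0.06°
|G| = 2 · 4.2e+05 / 73167 ≈ 11.481
Gain = 20 log₁₀(11.481) ≈ 21.20 dB
∠G = 0.18° − 12.90° = -12.72°

At s = jω = j4137:
zero (s+500): 500 + j4137 → |·| = √(500²+4137²) = √17364769 ≈ 4167.1, ∠ = arctan(4137/500) ≈ 83.11°
zero (s+840): 840 + j4137 → |·| = √(840²+4137²) = √17820369 ≈ 4221.4, ∠ = arctan(4137/840) ≈ 78.52°
pole (s+8): 8 + j4137 → |·| = √(8²+4137²) = √17114833 ≈ 4137, ∠ = arctan(4137/8) ≈ 89.89°
pole (s+10): 10 + j4137 → |·| = √(10²+4137²) = √17114869 ≈ 4137, ∠ = arctan(4137/10) ≈ 89.86°
pole (s+903): 903 + j4137 → |·| = √(903²+4137²) = √17930178 ≈ 4234.4, ∠ = arctan(4137/903) ≈ 77.69°
|G| = 2 · 1.7591e+07 / 7.2471e+10 ≈ 0.00048546
Gain = 20 log₁₀(0.00048546) ≈ -66.28 dB
∠G = 161.63° − 257.44° = -95.81°

ω = 1: 21.2 dB, -12.7°; ω = 4137: -66.3 dB, -95.8°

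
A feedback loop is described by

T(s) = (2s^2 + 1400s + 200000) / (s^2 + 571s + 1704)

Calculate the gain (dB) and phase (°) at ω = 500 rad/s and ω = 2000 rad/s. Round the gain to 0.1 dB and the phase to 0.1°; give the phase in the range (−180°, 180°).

ω = 500: 6.1 dB, -17.8°; ω = 2000: 6.0 dB, -3.8°

Substitute s = j500:
Numerator: 2(j500)^2 + 1400(j500) + 200000 = -300000 + j700000
Denominator: (j500)^2 + 571(j500) + 1704 = -248296 + j285500
|N| = √(300000² + 700000²) ≈ 7.6158e+05, ∠N ≈ 113.20°
|D| = √(248296² + 285500²) ≈ 3.7837e+05, ∠D ≈ 131.01°
|T| = 7.6158e+05 / 3.7837e+05 ≈ 2.0128
Gain = 20 log₁₀(2.0128) ≈ 6.08 dB
∠T = 113.20° − 131.01° = -17.81°

Substitute s = j2000:
Numerator: 2(j2000)^2 + 1400(j2000) + 200000 = -7800000 + j2800000
Denominator: (j2000)^2 + 571(j2000) + 1704 = -3998296 + j1142000
|N| = √(7800000² + 2800000²) ≈ 8.2873e+06, ∠N ≈ 160.25°
|D| = √(3998296² + 1142000²) ≈ 4.1582e+06, ∠D ≈ 164.06°
|T| = 8.2873e+06 / 4.1582e+06 ≈ 1.993
Gain = 20 log₁₀(1.993) ≈ 5.99 dB
∠T = 160.25° − 164.06° = -3.81°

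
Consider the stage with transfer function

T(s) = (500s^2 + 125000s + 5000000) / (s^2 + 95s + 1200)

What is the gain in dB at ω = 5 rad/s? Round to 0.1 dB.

Substitute s = j5:
Numerator: 500(j5)^2 + 125000(j5) + 5000000 = 4987500 + j625000
Denominator: (j5)^2 + 95(j5) + 1200 = 1175 + j475
|N| = √(4987500² + 625000²) ≈ 5.0265e+06, ∠N ≈ 7.14°
|D| = √(1175² + 475²) ≈ 1267.4, ∠D ≈ 22.01°
|T| = 5.0265e+06 / 1267.4 ≈ 3966
Gain = 20 log₁₀(3966) ≈ 71.97 dB

72.0 dB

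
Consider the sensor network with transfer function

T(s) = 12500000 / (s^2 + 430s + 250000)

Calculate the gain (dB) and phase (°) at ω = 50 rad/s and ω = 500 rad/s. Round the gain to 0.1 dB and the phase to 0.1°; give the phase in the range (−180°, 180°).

ω = 50: 34.0 dB, -5.0°; ω = 500: 35.3 dB, -90.0°

At s = jω = j50:
quadratic: (j50)² + 430·j50 + 250000 = 247500 + j21500 → |·| ≈ 2.4843e+05, ∠ ≈ 4.96°
|T| = 12500000 / 2.4843e+05 ≈ 50.316
Gain = 20 log₁₀(50.316) ≈ 34.03 dB
∠T = 0.00° − 4.96° = -4.96°

At s = jω = j500:
quadratic: (j500)² + 430·j500 + 250000 = 0 + j215000 → |·| ≈ 2.15e+05, ∠ ≈ 90.00°
|T| = 12500000 / 2.15e+05 ≈ 58.14
Gain = 20 log₁₀(58.14) ≈ 35.29 dB
∠T = 0.00° − 90.00° = -90.00°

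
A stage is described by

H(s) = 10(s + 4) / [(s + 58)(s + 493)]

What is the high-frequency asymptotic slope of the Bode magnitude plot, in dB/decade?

-20 dB/decade

Each pole contributes −20 dB/decade at high frequency; each zero contributes +20 dB/decade.
Net: 1 zero(s) − 2 pole(s) → -20 dB/decade.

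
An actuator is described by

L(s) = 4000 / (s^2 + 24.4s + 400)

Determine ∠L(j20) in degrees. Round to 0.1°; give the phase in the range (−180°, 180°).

At s = jω = j20:
quadratic: (j20)² + 24.4·j20 + 400 = 0 + j488 → |·| ≈ 488, ∠ ≈ 90.00°
∠L = 0.00° − 90.00° = -90.00°

-90.0°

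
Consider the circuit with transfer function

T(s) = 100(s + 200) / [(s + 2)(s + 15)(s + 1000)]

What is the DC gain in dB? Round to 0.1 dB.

-3.5 dB

T(0) = 100·200 / (2·15·1000) ≈ 0.66667
20 log₁₀(0.66667) ≈ -3.52 dB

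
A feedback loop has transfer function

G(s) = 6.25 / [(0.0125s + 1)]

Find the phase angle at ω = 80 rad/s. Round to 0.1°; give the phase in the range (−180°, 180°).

-45.0°

At ω = 80 rad/s:
pole (1 + j80·0.0125) = 1 + j1 → |·| ≈ 1.4142, ∠ ≈ 45.00°
∠G = (0°) − (45.00°) = -45.00°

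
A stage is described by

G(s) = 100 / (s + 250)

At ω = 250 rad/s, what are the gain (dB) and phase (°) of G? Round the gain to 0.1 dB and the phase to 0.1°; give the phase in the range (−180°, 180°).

Substitute s = j250:
Numerator: 100 = 100 + j0
Denominator: (j250) + 250 = 250 + j250
|N| = √(100² + 0²) ≈ 100, ∠N ≈ 0.00°
|D| = √(250² + 250²) ≈ 353.55, ∠D ≈ 45.00°
|G| = 100 / 353.55 ≈ 0.28285
Gain = 20 log₁₀(0.28285) ≈ -10.97 dB
∠G = 0.00° − 45.00° = -45.00°

-11.0 dB, -45.0°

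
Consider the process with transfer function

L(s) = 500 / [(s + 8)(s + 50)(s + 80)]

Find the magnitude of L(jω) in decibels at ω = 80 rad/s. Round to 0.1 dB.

-64.7 dB

At s = jω = j80:
pole (s+8): 8 + j80 → |·| = √(8²+80²) = √6464 ≈ 80.399, ∠ = arctan(80/8) ≈ 84.29°
pole (s+50): 50 + j80 → |·| = √(50²+80²) = √8900 ≈ 94.34, ∠ = arctan(80/50) ≈ 57.99°
pole (s+80): 80 + j80 → |·| = √(80²+80²) = √12800 ≈ 113.14, ∠ = arctan(80/80) ≈ 45.00°
|L| = 500 / 8.5815e+05 ≈ 0.00058265
Gain = 20 log₁₀(0.00058265) ≈ -64.69 dB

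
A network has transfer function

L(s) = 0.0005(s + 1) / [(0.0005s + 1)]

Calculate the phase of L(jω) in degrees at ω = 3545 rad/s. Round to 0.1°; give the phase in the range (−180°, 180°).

29.4°

At ω = 3545 rad/s:
zero (1 + j3545·1) = 1 + j3545 → |·| ≈ 3545, ∠ ≈ 89.98°
pole (1 + j3545·0.0005) = 1 + j1.7725 → |·| ≈ 2.0351, ∠ ≈ 60.57°
∠L = (89.98°) − (60.57°) = 29.41°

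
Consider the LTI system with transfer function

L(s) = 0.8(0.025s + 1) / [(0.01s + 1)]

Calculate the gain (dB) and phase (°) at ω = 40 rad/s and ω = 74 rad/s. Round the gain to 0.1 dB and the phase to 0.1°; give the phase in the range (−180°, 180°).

At ω = 40 rad/s:
zero (1 + j40·0.025) = 1 + j1 → |·| ≈ 1.4142, ∠ ≈ 45.00°
pole (1 + j40·0.01) = 1 + j0.4 → |·| ≈ 1.077, ∠ ≈ 21.80°
|L| = 0.8 · 1.4142 / (1.077) ≈ 1.0505
Gain = 20 log₁₀(1.0505) ≈ 0.43 dB
∠L = (45.00°) − (21.80°) = 23.20°

At ω = 74 rad/s:
zero (1 + j74·0.025) = 1 + j1.85 → |·| ≈ 2.103, ∠ ≈ 61.61°
pole (1 + j74·0.01) = 1 + j0.74 → |·| ≈ 1.244, ∠ ≈ 36.50°
|L| = 0.8 · 2.103 / (1.244) ≈ 1.3524
Gain = 20 log₁₀(1.3524) ≈ 2.62 dB
∠L = (61.61°) − (36.50°) = 25.11°

ω = 40: 0.4 dB, 23.2°; ω = 74: 2.6 dB, 25.1°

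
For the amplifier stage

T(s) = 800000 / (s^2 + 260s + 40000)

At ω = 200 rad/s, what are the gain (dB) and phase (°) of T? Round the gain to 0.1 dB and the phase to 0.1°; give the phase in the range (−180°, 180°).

At s = jω = j200:
quadratic: (j200)² + 260·j200 + 40000 = 0 + j52000 → |·| ≈ 52000, ∠ ≈ 90.00°
|T| = 800000 / 52000 ≈ 15.385
Gain = 20 log₁₀(15.385) ≈ 23.74 dB
∠T = 0.00° − 90.00° = -90.00°

23.7 dB, -90.0°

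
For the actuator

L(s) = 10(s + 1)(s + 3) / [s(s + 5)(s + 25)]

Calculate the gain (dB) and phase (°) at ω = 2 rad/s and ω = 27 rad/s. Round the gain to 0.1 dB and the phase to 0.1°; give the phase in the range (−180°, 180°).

ω = 2: -10.5 dB, -19.3°; ω = 27: -11.4 dB, -45.2°

At s = jω = j2:
zero (s+1): 1 + j2 → |·| = √(1²+2²) = √5 ≈ 2.2361, ∠ = arctan(2/1) ≈ 63.43°
zero (s+3): 3 + j2 → |·| = √(3²+2²) = √13 ≈ 3.6056, ∠ = arctan(2/3) ≈ 33.69°
pole (s+5): 5 + j2 → |·| = √(5²+2²) = √29 ≈ 5.3852, ∠ = arctan(2/5) ≈ 21.80°
pole (s+25): 25 + j2 → |·| = √(25²+2²) = √629 ≈ 25.08, ∠ = arctan(2/25) ≈ 4.57°
pole at origin: |s| = 2, ∠ = 90.00° (in denominator)
|L| = 10 · 8.0625 / 270.12 ≈ 0.29848
Gain = 20 log₁₀(0.29848) ≈ -10.50 dB
∠L = 97.12° − 116.37° = -19.25°

At s = jω = j27:
zero (s+1): 1 + j27 → |·| = √(1²+27²) = √730 ≈ 27.019, ∠ = arctan(27/1) ≈ 87.88°
zero (s+3): 3 + j27 → |·| = √(3²+27²) = √738 ≈ 27.166, ∠ = arctan(27/3) ≈ 83.66°
pole (s+5): 5 + j27 → |·| = √(5²+27²) = √754 ≈ 27.459, ∠ = arctan(27/5) ≈ 79.51°
pole (s+25): 25 + j27 → |·| = √(25²+27²) = √1354 ≈ 36.797, ∠ = arctan(27/25) ≈ 47.20°
pole at origin: |s| = 27, ∠ = 90.00° (in denominator)
|L| = 10 · 734 / 27281 ≈ 0.26905
Gain = 20 log₁₀(0.26905) ≈ -11.40 dB
∠L = 171.54° − 216.71° = -45.17°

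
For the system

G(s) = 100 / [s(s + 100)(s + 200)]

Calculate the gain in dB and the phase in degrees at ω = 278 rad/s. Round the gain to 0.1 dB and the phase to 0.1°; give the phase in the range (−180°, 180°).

At s = jω = j278:
pole (s+100): 100 + j278 → |·| = √(100²+278²) = √87284 ≈ 295.44, ∠ = arctan(278/100) ≈ 70.22°
pole (s+200): 200 + j278 → |·| = √(200²+278²) = √117284 ≈ 342.47, ∠ = arctan(278/200) ≈ 54.27°
pole at origin: |s| = 278, ∠ = 90.00° (in denominator)
|G| = 100 / 2.8128e+07 ≈ 3.5552e-06
Gain = 20 log₁₀(3.5552e-06) ≈ -108.98 dB
∠G = 0.00° − 214.49° = -214.49° ≡ 145.51° (principal value)

-109.0 dB, 145.5°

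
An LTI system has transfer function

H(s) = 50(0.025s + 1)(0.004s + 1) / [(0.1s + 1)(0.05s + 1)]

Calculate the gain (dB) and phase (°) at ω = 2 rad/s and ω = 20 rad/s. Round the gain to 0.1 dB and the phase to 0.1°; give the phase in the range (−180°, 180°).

ω = 2: 33.8 dB, -13.7°; ω = 20: 25.0 dB, -77.3°

At ω = 2 rad/s:
zero (1 + j2·0.025) = 1 + j0.05 → |·| ≈ 1.0012, ∠ ≈ 2.86°
zero (1 + j2·0.004) = 1 + j0.008 → |·| ≈ 1, ∠ ≈ 0.46°
pole (1 + j2·0.1) = 1 + j0.2 → |·| ≈ 1.0198, ∠ ≈ 11.31°
pole (1 + j2·0.05) = 1 + j0.1 → |·| ≈ 1.005, ∠ ≈ 5.71°
|H| = 50 · 1.0012 · 1 / (1.0198 · 1.005) ≈ 48.844
Gain = 20 log₁₀(48.844) ≈ 33.78 dB
∠H = (2.86° + 0.46°) − (11.31° + 5.71°) = -13.70°

At ω = 20 rad/s:
zero (1 + j20·0.025) = 1 + j0.5 → |·| ≈ 1.118, ∠ ≈ 26.57°
zero (1 + j20·0.004) = 1 + j0.08 → |·| ≈ 1.0032, ∠ ≈ 4.57°
pole (1 + j20·0.1) = 1 + j2 → |·| ≈ 2.2361, ∠ ≈ 63.43°
pole (1 + j20·0.05) = 1 + j1 → |·| ≈ 1.4142, ∠ ≈ 45.00°
|H| = 50 · 1.118 · 1.0032 / (2.2361 · 1.4142) ≈ 17.734
Gain = 20 log₁₀(17.734) ≈ 24.98 dB
∠H = (26.57° + 4.57°) − (63.43° + 45.00°) = -77.29°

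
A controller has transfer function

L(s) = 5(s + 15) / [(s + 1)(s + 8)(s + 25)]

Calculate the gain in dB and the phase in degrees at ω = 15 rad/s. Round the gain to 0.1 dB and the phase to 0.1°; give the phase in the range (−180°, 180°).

-36.9 dB, -134.1°

At s = jω = j15:
zero (s+15): 15 + j15 → |·| = √(15²+15²) = √450 ≈ 21.213, ∠ = arctan(15/15) ≈ 45.00°
pole (s+1): 1 + j15 → |·| = √(1²+15²) = √226 ≈ 15.033, ∠ = arctan(15/1) ≈ 86.19°
pole (s+8): 8 + j15 → |·| = √(8²+15²) = √289 ≈ 17, ∠ = arctan(15/8) ≈ 61.93°
pole (s+25): 25 + j15 → |·| = √(25²+15²) = √850 ≈ 29.155, ∠ = arctan(15/25) ≈ 30.96°
|L| = 5 · 21.213 / 7450.9 ≈ 0.014235
Gain = 20 log₁₀(0.014235) ≈ -36.93 dB
∠L = 45.00° − 179.08° = -134.08°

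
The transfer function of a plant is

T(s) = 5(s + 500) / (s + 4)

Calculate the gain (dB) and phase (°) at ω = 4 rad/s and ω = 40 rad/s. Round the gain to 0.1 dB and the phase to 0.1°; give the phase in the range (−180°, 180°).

At s = jω = j4:
zero (s+500): 500 + j4 → |·| = √(500²+4²) = √250016 ≈ 500.02, ∠ = arctan(4/500) ≈ 0.46°
pole (s+4): 4 + j4 → |·| = √(4²+4²) = √32 ≈ 5.6569, ∠ = arctan(4/4) ≈ 45.00°
|T| = 5 · 500.02 / 5.6569 ≈ 441.96
Gain = 20 log₁₀(441.96) ≈ 52.91 dB
∠T = 0.46° − 45.00° = -44.54°

At s = jω = j40:
zero (s+500): 500 + j40 → |·| = √(500²+40²) = √251600 ≈ 501.6, ∠ = arctan(40/500) ≈ 4.57°
pole (s+4): 4 + j40 → |·| = √(4²+40²) = √1616 ≈ 40.2, ∠ = arctan(40/4) ≈ 84.29°
|T| = 5 · 501.6 / 40.2 ≈ 62.388
Gain = 20 log₁₀(62.388) ≈ 35.90 dB
∠T = 4.57° − 84.29° = -79.72°

ω = 4: 52.9 dB, -44.5°; ω = 40: 35.9 dB, -79.7°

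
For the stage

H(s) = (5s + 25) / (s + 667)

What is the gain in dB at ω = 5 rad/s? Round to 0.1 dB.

Substitute s = j5:
Numerator: 5(j5) + 25 = 25 + j25
Denominator: (j5) + 667 = 667 + j5
|N| = √(25² + 25²) ≈ 35.355, ∠N ≈ 45.00°
|D| = √(667² + 5²) ≈ 667.02, ∠D ≈ 0.43°
|H| = 35.355 / 667.02 ≈ 0.053004
Gain = 20 log₁₀(0.053004) ≈ -25.51 dB

-25.5 dB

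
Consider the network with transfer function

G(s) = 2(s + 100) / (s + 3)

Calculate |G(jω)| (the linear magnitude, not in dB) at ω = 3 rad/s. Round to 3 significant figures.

47.2

At s = jω = j3:
zero (s+100): 100 + j3 → |·| = √(100²+3²) = √10009 ≈ 100.04, ∠ = arctan(3/100) ≈ 1.72°
pole (s+3): 3 + j3 → |·| = √(3²+3²) = √18 ≈ 4.2426, ∠ = arctan(3/3) ≈ 45.00°
|G| = 2 · 100.04 / 4.2426 ≈ 47.16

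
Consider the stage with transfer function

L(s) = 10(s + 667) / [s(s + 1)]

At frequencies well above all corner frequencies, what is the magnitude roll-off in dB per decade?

-20 dB/decade

Each pole contributes −20 dB/decade at high frequency; each zero contributes +20 dB/decade.
Net: 1 zero(s) − 2 pole(s) → -20 dB/decade.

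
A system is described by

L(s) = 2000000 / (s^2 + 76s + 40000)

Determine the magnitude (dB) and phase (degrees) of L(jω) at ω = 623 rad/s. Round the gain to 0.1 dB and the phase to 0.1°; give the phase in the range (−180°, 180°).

15.1 dB, -172.3°

At s = jω = j623:
quadratic: (j623)² + 76·j623 + 40000 = -348129 + j47348 → |·| ≈ 3.5133e+05, ∠ ≈ 172.25°
|L| = 2000000 / 3.5133e+05 ≈ 5.6927
Gain = 20 log₁₀(5.6927) ≈ 15.11 dB
∠L = 0.00° − 172.25° = -172.25°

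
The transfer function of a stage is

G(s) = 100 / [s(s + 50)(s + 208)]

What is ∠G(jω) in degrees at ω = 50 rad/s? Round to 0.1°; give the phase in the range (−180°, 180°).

-148.5°

At s = jω = j50:
pole (s+50): 50 + j50 → |·| = √(50²+50²) = √5000 ≈ 70.711, ∠ = arctan(50/50) ≈ 45.00°
pole (s+208): 208 + j50 → |·| = √(208²+50²) = √45764 ≈ 213.93, ∠ = arctan(50/208) ≈ 13.52°
pole at origin: |s| = 50, ∠ = 90.00° (in denominator)
∠G = 0.00° − 148.52° = -148.52°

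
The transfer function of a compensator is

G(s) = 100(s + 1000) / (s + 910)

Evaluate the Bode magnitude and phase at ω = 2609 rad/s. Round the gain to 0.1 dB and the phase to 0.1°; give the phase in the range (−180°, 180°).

40.1 dB, -1.7°

At s = jω = j2609:
zero (s+1000): 1000 + j2609 → |·| = √(1000²+2609²) = √7806881 ≈ 2794.1, ∠ = arctan(2609/1000) ≈ 69.03°
pole (s+910): 910 + j2609 → |·| = √(910²+2609²) = √7634981 ≈ 2763.1, ∠ = arctan(2609/910) ≈ 70.77°
|G| = 100 · 2794.1 / 2763.1 ≈ 101.12
Gain = 20 log₁₀(101.12) ≈ 40.10 dB
∠G = 69.03° − 70.77° = -1.74°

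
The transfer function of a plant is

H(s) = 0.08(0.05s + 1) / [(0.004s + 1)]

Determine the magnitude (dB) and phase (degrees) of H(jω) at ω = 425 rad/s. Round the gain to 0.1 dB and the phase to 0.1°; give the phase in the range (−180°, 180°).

-1.3 dB, 27.8°

At ω = 425 rad/s:
zero (1 + j425·0.05) = 1 + j21.25 → |·| ≈ 21.274, ∠ ≈ 87.31°
pole (1 + j425·0.004) = 1 + j1.7 → |·| ≈ 1.9723, ∠ ≈ 59.53°
|H| = 0.08 · 21.274 / (1.9723) ≈ 0.86291
Gain = 20 log₁₀(0.86291) ≈ -1.28 dB
∠H = (87.31°) − (59.53°) = 27.78°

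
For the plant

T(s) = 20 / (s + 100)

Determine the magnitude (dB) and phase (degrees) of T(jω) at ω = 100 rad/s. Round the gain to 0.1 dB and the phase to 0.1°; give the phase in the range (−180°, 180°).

-17.0 dB, -45.0°

At s = jω = j100:
pole (s+100): 100 + j100 → |·| = √(100²+100²) = √20000 ≈ 141.42, ∠ = arctan(100/100) ≈ 45.00°
|T| = 20 / 141.42 ≈ 0.14142
Gain = 20 log₁₀(0.14142) ≈ -16.99 dB
∠T = 0.00° − 45.00° = -45.00°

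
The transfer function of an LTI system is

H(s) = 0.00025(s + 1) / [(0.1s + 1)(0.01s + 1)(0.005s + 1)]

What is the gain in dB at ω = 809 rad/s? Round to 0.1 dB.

At ω = 809 rad/s:
zero (1 + j809·1) = 1 + j809 → |·| ≈ 809, ∠ ≈ 89.93°
pole (1 + j809·0.1) = 1 + j80.9 → |·| ≈ 80.906, ∠ ≈ 89.29°
pole (1 + j809·0.01) = 1 + j8.09 → |·| ≈ 8.1516, ∠ ≈ 82.95°
pole (1 + j809·0.005) = 1 + j4.045 → |·| ≈ 4.1668, ∠ ≈ 76.11°
|H| = 0.00025 · 809 / (80.906 · 8.1516 · 4.1668) ≈ 7.3597e-05
Gain = 20 log₁₀(7.3597e-05) ≈ -82.66 dB

-82.7 dB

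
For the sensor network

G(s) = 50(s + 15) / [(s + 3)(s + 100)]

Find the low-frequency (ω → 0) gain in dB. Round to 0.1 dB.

G(0) = 50·15 / (3·100) = 2.5
20 log₁₀(2.5) ≈ 7.96 dB

8.0 dB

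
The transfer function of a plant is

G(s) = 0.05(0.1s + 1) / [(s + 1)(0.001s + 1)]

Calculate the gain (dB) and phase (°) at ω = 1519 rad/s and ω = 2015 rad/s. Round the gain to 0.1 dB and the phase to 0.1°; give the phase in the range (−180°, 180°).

At ω = 1519 rad/s:
zero (1 + j1519·0.1) = 1 + j151.9 → |·| ≈ 151.9, ∠ ≈ 89.62°
pole (1 + j1519·1) = 1 + j1519 → |·| ≈ 1519, ∠ ≈ 89.96°
pole (1 + j1519·0.001) = 1 + j1.519 → |·| ≈ 1.8186, ∠ ≈ 56.64°
|G| = 0.05 · 151.9 / (1519 · 1.8186) ≈ 0.0027494
Gain = 20 log₁₀(0.0027494) ≈ -51.22 dB
∠G = (89.62°) − (89.96° + 56.64°) = -56.98°

At ω = 2015 rad/s:
zero (1 + j2015·0.1) = 1 + j201.5 → |·| ≈ 201.5, ∠ ≈ 89.72°
pole (1 + j2015·1) = 1 + j2015 → |·| ≈ 2015, ∠ ≈ 89.97°
pole (1 + j2015·0.001) = 1 + j2.015 → |·| ≈ 2.2495, ∠ ≈ 63.61°
|G| = 0.05 · 201.5 / (2015 · 2.2495) ≈ 0.0022227
Gain = 20 log₁₀(0.0022227) ≈ -53.06 dB
∠G = (89.72°) − (89.97° + 63.61°) = -63.86°

ω = 1519: -51.2 dB, -57.0°; ω = 2015: -53.1 dB, -63.9°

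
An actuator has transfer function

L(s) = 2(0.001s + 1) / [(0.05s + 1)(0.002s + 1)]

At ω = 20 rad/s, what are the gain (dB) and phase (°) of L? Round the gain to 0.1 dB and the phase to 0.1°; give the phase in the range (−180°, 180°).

3.0 dB, -46.1°

At ω = 20 rad/s:
zero (1 + j20·0.001) = 1 + j0.02 → |·| ≈ 1.0002, ∠ ≈ 1.15°
pole (1 + j20·0.05) = 1 + j1 → |·| ≈ 1.4142, ∠ ≈ 45.00°
pole (1 + j20·0.002) = 1 + j0.04 → |·| ≈ 1.0008, ∠ ≈ 2.29°
|L| = 2 · 1.0002 / (1.4142 · 1.0008) ≈ 1.4134
Gain = 20 log₁₀(1.4134) ≈ 3.01 dB
∠L = (1.15°) − (45.00° + 2.29°) = -46.14°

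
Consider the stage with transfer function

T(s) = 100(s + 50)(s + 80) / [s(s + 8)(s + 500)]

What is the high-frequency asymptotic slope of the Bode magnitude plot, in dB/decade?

-20 dB/decade

Each pole contributes −20 dB/decade at high frequency; each zero contributes +20 dB/decade.
Net: 2 zero(s) − 3 pole(s) → -20 dB/decade.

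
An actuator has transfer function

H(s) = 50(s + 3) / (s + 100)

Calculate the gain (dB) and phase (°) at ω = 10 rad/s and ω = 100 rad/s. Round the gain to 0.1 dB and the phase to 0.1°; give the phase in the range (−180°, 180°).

At s = jω = j10:
zero (s+3): 3 + j10 → |·| = √(3²+10²) = √109 ≈ 10.44, ∠ = arctan(10/3) ≈ 73.30°
pole (s+100): 100 + j10 → |·| = √(100²+10²) = √10100 ≈ 100.5, ∠ = arctan(10/100) ≈ 5.71°
|H| = 50 · 10.44 / 100.5 ≈ 5.194
Gain = 20 log₁₀(5.194) ≈ 14.31 dB
∠H = 73.30° − 5.71° = 67.59°

At s = jω = j100:
zero (s+3): 3 + j100 → |·| = √(3²+100²) = √10009 ≈ 100.04, ∠ = arctan(100/3) ≈ 88.28°
pole (s+100): 100 + j100 → |·| = √(100²+100²) = √20000 ≈ 141.42, ∠ = arctan(100/100) ≈ 45.00°
|H| = 50 · 100.04 / 141.42 ≈ 35.37
Gain = 20 log₁₀(35.37) ≈ 30.97 dB
∠H = 88.28° − 45.00° = 43.28°

ω = 10: 14.3 dB, 67.6°; ω = 100: 31.0 dB, 43.3°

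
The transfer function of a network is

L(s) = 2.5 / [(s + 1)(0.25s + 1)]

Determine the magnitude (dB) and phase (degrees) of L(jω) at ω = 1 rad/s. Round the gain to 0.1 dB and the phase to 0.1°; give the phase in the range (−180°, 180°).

4.7 dB, -59.0°

At ω = 1 rad/s:
pole (1 + j1·1) = 1 + j1 → |·| ≈ 1.4142, ∠ ≈ 45.00°
pole (1 + j1·0.25) = 1 + j0.25 → |·| ≈ 1.0308, ∠ ≈ 14.04°
|L| = 2.5 · 1 / (1.4142 · 1.0308) ≈ 1.715
Gain = 20 log₁₀(1.715) ≈ 4.69 dB
∠L = (0°) − (45.00° + 14.04°) = -59.04°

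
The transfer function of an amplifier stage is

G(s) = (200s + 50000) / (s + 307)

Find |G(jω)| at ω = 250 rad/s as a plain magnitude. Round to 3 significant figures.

179

Substitute s = j250:
Numerator: 200(j250) + 50000 = 50000 + j50000
Denominator: (j250) + 307 = 307 + j250
|N| = √(50000² + 50000²) ≈ 70711, ∠N ≈ 45.00°
|D| = √(307² + 250²) ≈ 395.92, ∠D ≈ 39.16°
|G| = 70711 / 395.92 ≈ 178.6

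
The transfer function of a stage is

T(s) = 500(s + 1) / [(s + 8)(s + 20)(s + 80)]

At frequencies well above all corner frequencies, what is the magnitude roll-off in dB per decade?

Each pole contributes −20 dB/decade at high frequency; each zero contributes +20 dB/decade.
Net: 1 zero(s) − 3 pole(s) → -40 dB/decade.

-40 dB/decade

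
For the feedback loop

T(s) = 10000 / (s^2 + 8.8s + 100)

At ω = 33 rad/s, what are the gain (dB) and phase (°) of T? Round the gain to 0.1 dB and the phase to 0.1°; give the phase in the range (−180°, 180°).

19.7 dB, -163.6°

At s = jω = j33:
quadratic: (j33)² + 8.8·j33 + 100 = -989 + j290.4 → |·| ≈ 1030.8, ∠ ≈ 163.64°
|T| = 10000 / 1030.8 ≈ 9.7012
Gain = 20 log₁₀(9.7012) ≈ 19.74 dB
∠T = 0.00° − 163.64° = -163.64°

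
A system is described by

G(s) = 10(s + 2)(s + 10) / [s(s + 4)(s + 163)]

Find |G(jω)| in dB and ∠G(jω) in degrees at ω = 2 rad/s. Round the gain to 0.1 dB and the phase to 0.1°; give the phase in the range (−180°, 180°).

At s = jω = j2:
zero (s+2): 2 + j2 → |·| = √(2²+2²) = √8 ≈ 2.8284, ∠ = arctan(2/2) ≈ 45.00°
zero (s+10): 10 + j2 → |·| = √(10²+2²) = √104 ≈ 10.198, ∠ = arctan(2/10) ≈ 11.31°
pole (s+4): 4 + j2 → |·| = √(4²+2²) = √20 ≈ 4.4721, ∠ = arctan(2/4) ≈ 26.57°
pole (s+163): 163 + j2 → |·| = √(163²+2²) = √26573 ≈ 163.01, ∠ = arctan(2/163) ≈ 0.70°
pole at origin: |s| = 2, ∠ = 90.00° (in denominator)
|G| = 10 · 28.844 / 1458 ≈ 0.19783
Gain = 20 log₁₀(0.19783) ≈ -14.07 dB
∠G = 56.31° − 117.27° = -60.96°

-14.1 dB, -61.0°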